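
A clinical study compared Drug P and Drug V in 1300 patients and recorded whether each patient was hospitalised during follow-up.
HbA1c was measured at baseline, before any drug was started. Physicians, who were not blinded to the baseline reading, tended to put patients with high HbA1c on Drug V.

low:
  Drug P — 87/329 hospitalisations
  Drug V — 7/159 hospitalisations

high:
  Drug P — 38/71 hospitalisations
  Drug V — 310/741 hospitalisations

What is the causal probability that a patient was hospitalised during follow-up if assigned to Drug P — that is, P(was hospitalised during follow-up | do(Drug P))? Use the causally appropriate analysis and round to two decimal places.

Drug V is lower inside every HbA1c stratum but Drug P is lower in aggregate. Whether to stratify depends on how HbA1c relates to the drug.
HbA1c satisfies the back-door criterion: it is not a descendant of the drug, and it blocks the spurious path from drug to outcome. Adjusting for it (i.e., using the within-HbA1c rates) gives the causal effect.
Standardising Drug P to the population HbA1c mix: 0.375·87/329 + 0.625·38/71 = 0.434.

0.43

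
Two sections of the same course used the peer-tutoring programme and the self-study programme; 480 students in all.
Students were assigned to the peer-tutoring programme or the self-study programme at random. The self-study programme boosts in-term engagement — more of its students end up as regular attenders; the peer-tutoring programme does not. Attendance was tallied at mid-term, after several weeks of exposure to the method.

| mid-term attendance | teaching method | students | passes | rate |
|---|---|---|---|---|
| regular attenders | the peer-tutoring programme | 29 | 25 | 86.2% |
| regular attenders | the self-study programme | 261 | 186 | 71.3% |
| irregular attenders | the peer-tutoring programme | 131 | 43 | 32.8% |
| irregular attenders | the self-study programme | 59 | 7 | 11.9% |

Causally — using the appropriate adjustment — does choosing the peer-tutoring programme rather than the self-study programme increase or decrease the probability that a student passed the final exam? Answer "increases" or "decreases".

decreases

Within every mid-term attendance level the peer-tutoring programme has the higher rate, yet pooled the self-study programme does — Simpson's reversal.
Stratifying would compare teaching methods among students the teaching methods themselves sorted into mid-term attendance groups — a form of selection on an intermediate. The unconditioned pooled rates give the total causal effect.
Pooled: the peer-tutoring programme 42.5% vs the self-study programme 60.3%; the self-study programme is higher overall.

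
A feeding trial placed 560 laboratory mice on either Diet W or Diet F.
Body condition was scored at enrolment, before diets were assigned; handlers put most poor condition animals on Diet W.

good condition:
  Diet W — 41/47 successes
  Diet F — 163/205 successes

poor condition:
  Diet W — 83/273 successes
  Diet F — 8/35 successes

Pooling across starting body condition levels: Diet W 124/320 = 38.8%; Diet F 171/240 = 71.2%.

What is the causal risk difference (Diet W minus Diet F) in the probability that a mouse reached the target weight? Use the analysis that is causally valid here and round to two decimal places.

+0.08

Within every starting body condition level Diet W has the higher rate, yet pooled Diet F does — Simpson's reversal.
Starting body condition is set before the diet has any effect — it is not caused by the diet — and it independently drives the outcome. That makes it a confounder, so the causal comparison is within starting body condition levels.
Adjusting over the population distribution of starting body condition: 0.450·(0.872−0.795) + 0.550·(0.304−0.229) = +0.076.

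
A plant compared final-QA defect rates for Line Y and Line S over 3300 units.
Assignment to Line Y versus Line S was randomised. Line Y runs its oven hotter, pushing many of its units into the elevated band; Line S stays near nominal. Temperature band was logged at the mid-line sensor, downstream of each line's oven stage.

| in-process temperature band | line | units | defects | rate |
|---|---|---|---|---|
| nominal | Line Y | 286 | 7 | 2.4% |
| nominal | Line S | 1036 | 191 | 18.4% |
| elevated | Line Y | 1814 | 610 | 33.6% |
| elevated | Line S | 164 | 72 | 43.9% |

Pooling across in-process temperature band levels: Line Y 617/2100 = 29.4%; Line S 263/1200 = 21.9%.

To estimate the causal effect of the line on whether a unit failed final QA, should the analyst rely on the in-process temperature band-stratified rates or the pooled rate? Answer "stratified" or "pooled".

In-process temperature band is recorded after the line and is itself shifted by it — it sits on the causal path from line to outcome. Conditioning on a mediator would strip out part of the effect we want; the pooled comparison gives the total causal effect.
Pooled: Line Y 29.4% vs Line S 21.9%; Line S is lower overall.

pooled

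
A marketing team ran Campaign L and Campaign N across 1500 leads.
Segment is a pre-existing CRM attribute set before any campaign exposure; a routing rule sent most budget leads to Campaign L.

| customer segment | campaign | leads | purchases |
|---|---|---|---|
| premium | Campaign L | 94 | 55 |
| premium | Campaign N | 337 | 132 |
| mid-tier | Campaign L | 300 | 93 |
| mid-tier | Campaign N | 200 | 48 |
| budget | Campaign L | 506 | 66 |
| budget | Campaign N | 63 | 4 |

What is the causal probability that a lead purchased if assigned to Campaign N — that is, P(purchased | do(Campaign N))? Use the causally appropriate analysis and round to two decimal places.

0.22

The stratified and pooled comparisons disagree (Campaign L wins within each customer segment; Campaign N wins overall), so the answer turns on the causal role of customer segment.
The imbalance in customer segment arose from how leads were allocated, not from anything the campaign did; and customer segment independently affects the outcome. The pooled gap is confounded — condition on customer segment.
Standardising Campaign N to the population customer segment mix: 0.287·132/337 + 0.333·48/200 + 0.379·4/63 = 0.217.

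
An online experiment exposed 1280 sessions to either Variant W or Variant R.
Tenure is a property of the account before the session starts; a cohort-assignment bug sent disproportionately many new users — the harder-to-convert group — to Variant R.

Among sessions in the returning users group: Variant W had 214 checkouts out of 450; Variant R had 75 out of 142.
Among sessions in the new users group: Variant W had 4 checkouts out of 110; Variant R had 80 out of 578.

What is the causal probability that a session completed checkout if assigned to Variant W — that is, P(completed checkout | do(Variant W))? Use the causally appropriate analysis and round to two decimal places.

The stratified and pooled comparisons disagree (Variant R wins within each user tenure; Variant W wins overall), so the answer turns on the causal role of user tenure.
User tenure differs across variants for reasons unrelated to any effect of the variant itself, and it separately predicts the outcome — a classic confounder. We must compare within user tenure levels.
Standardising Variant W to the population user tenure mix: 0.463·214/450 + 0.537·4/110 = 0.239.

0.24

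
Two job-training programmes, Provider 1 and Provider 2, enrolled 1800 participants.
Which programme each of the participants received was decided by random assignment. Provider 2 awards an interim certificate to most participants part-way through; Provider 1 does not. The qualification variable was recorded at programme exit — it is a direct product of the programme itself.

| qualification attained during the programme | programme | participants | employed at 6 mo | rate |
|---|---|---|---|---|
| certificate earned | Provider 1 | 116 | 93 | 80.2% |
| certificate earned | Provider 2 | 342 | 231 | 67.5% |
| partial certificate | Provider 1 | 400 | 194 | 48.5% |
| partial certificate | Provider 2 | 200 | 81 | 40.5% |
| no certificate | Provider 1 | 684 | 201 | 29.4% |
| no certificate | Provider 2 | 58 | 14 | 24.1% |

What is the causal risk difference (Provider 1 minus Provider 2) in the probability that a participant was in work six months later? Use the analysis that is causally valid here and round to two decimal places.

-0.14

Provider 1 is higher inside every qualification attained during the programme stratum but Provider 2 is higher in aggregate. Whether to stratify depends on how qualification attained during the programme relates to the programme.
Qualification attained during the programme is recorded after the programme and is itself shifted by it — it sits on the causal path from programme to outcome. Conditioning on a mediator would strip out part of the effect we want; the pooled comparison gives the total causal effect.
The causal difference is the pooled difference: 0.407 − 0.543 = -0.137.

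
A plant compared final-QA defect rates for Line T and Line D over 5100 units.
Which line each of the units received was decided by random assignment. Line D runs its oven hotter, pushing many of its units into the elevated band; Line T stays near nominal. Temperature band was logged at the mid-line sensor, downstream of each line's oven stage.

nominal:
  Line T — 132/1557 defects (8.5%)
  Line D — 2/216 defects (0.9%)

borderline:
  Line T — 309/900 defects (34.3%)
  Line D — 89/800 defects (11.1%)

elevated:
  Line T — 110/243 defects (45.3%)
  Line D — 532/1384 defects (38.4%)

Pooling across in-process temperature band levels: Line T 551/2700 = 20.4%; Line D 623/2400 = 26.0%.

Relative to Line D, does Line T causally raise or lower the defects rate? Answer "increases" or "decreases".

decreases

In-process temperature band here is a post-treatment variable shaped by the line; conditioning on it would introduce bias rather than remove it. The overall comparison is the causal one.
Pooled: Line T 20.4% vs Line D 26.0%; Line T is lower overall.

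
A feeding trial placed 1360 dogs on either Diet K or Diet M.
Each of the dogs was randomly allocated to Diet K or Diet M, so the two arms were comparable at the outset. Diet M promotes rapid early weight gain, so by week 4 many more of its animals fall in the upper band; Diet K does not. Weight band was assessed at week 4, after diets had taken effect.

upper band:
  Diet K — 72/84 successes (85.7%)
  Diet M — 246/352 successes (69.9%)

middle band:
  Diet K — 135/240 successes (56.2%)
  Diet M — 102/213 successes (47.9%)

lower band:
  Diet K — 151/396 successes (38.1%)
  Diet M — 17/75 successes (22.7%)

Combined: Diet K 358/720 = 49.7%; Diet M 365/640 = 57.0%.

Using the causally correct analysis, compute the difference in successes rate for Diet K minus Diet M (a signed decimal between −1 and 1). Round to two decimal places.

-0.07

The stratified and pooled comparisons disagree (Diet K wins within each week-4 weight band; Diet M wins overall), so the answer turns on the causal role of week-4 weight band.
Week-4 weight band lies on the pathway diet → week-4 weight band → outcome, so adjusting for it blocks the indirect effect. For the total causal effect of diet, use the unadjusted pooled rates.
The causal difference is the pooled difference: 0.497 − 0.570 = -0.073.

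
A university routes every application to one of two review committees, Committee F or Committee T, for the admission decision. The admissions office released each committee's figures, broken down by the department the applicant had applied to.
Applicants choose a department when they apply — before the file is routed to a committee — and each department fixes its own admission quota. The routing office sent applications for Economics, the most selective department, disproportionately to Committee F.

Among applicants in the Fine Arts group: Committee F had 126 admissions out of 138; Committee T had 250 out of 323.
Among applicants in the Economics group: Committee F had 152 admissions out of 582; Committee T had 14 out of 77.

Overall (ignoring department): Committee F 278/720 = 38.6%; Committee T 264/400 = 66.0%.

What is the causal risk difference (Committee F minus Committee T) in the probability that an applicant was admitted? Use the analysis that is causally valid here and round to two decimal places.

+0.10

The stratified and pooled comparisons disagree (Committee F wins within each department; Committee T wins overall), so the answer turns on the causal role of department.
The imbalance in department arose from how applicants were allocated, not from anything the review committee did; and department independently affects the outcome. The pooled gap is confounded — condition on department.
Adjusting over the population distribution of department: 0.412·(0.913−0.774) + 0.588·(0.261−0.182) = +0.104.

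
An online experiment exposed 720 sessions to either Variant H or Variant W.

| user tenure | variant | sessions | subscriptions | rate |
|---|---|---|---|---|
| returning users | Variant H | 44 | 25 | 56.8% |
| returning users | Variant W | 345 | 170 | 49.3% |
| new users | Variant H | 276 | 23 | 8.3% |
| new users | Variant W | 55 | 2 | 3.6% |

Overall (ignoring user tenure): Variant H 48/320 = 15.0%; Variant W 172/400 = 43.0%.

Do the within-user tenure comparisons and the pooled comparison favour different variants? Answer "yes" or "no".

Within each user tenure level (returning users 56.8% vs 49.3%; new users 8.3% vs 3.6%), Variant H has the higher rate every time. Pooled: 15.0% vs 43.0% — Variant W has the higher rate overall. The two comparisons disagree.

yes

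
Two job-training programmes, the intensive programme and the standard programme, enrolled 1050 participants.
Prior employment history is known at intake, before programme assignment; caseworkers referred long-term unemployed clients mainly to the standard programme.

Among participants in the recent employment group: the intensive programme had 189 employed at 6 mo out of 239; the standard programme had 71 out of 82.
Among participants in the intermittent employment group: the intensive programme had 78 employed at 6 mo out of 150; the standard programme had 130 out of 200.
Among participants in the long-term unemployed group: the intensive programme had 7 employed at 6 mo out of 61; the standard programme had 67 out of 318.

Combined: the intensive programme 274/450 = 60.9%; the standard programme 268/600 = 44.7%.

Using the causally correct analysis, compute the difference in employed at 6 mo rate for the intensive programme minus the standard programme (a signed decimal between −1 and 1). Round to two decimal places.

-0.10

Prior employment history is set before the programme has any effect — it is not caused by the programme — and it independently drives the outcome. That makes it a confounder, so the causal comparison is within prior employment history levels.
Adjusting over the population distribution of prior employment history: 0.306·(0.791−0.866) + 0.333·(0.520−0.650) + 0.361·(0.115−0.211) = -0.101.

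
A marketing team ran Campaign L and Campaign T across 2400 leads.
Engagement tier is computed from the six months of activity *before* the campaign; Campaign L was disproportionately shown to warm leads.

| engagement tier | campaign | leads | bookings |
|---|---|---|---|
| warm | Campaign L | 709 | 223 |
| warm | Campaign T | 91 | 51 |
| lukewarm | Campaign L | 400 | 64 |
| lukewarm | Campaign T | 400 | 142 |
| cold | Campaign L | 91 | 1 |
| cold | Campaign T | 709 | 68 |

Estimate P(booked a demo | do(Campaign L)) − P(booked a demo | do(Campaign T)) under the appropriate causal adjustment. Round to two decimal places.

The stratified and pooled comparisons disagree (Campaign T wins within each engagement tier; Campaign L wins overall), so the answer turns on the causal role of engagement tier.
Engagement tier differs across campaigns for reasons unrelated to any effect of the campaign itself, and it separately predicts the outcome — a classic confounder. We must compare within engagement tier levels.
Adjusting over the population distribution of engagement tier: 0.333·(0.315−0.560) + 0.333·(0.160−0.355) + 0.333·(0.011−0.096) = -0.175.

-0.18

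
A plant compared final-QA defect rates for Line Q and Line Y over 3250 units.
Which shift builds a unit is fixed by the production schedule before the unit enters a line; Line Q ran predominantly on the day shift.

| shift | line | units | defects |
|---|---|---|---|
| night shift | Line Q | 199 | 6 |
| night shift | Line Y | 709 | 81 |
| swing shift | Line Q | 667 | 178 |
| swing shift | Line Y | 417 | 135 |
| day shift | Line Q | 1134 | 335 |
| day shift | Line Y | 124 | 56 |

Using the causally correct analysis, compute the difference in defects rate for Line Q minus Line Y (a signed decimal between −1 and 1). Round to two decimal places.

-0.10

The stratified and pooled comparisons disagree (Line Q wins within each shift; Line Y wins overall), so the answer turns on the causal role of shift.
Nothing the line does changes shift; the imbalance is an allocation artefact. With shift also predicting the outcome, the pooled figure is confounded, and the within-stratum comparison is the causal one.
Adjusting over the population distribution of shift: 0.279·(0.030−0.114) + 0.334·(0.267−0.324) + 0.387·(0.295−0.452) = -0.103.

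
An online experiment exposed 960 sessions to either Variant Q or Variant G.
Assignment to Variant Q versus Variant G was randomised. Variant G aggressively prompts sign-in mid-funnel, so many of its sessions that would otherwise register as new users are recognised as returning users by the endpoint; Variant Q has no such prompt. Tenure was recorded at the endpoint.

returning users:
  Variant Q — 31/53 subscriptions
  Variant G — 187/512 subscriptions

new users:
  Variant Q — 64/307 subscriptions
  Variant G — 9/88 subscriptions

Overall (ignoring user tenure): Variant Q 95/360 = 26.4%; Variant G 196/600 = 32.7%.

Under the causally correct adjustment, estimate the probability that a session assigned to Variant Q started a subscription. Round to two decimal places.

Within every user tenure level Variant Q has the higher rate, yet pooled Variant G does — Simpson's reversal.
User tenure is downstream of the variant. One should not condition on a consequence of treatment, so the overall rates are the right comparison.
So P(outcome | do(Variant Q)) is just the pooled rate for Variant Q: 95/360 = 0.264.

0.26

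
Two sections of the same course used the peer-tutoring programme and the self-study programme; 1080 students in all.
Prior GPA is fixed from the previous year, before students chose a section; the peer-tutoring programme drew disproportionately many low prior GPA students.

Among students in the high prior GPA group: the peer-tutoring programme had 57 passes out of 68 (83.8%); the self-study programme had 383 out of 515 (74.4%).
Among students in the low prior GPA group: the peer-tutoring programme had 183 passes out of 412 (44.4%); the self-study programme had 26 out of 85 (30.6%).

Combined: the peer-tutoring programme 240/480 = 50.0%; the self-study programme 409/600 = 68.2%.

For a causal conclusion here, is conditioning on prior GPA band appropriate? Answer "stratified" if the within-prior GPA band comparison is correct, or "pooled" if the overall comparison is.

Nothing the teaching method does changes prior GPA band; the imbalance is an allocation artefact. With prior GPA band also predicting the outcome, the pooled figure is confounded, and the within-stratum comparison is the causal one.
Within each level — high prior GPA: 83.8% vs 74.4%; low prior GPA: 44.4% vs 30.6% — the peer-tutoring programme is higher every time.

stratified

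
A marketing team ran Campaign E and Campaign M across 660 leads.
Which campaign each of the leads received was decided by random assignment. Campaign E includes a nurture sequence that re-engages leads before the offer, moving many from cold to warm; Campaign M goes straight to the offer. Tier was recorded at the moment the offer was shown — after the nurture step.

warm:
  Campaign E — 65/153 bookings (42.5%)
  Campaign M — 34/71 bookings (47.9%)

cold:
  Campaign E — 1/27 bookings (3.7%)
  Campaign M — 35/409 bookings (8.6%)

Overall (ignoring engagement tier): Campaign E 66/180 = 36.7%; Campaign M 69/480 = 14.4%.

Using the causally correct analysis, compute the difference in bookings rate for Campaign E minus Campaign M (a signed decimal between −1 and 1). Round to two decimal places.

Because the campaign influences engagement tier, engagement tier is a post-treatment mediator, not a confounder. Stratifying on it would bias the estimate; the causal effect is the crude pooled difference.
The causal difference is the pooled difference: 0.367 − 0.144 = +0.223.

+0.22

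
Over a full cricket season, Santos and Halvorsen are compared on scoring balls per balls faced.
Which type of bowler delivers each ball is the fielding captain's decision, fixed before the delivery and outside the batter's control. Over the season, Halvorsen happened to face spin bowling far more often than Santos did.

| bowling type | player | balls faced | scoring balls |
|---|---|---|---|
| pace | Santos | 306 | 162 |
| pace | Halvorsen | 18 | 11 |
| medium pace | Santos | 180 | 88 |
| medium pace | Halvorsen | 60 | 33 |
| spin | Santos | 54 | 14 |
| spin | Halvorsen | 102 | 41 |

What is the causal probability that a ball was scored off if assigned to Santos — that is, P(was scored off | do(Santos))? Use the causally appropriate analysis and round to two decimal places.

Since bowling type is a pre-existing factor (not a product of the player) and it affects the outcome on its own, it is a confounder. The stratified rates, not the pooled rate, identify the causal effect.
Standardising Santos to the population bowling type mix: 0.450·162/306 + 0.333·88/180 + 0.217·14/54 = 0.457.

0.46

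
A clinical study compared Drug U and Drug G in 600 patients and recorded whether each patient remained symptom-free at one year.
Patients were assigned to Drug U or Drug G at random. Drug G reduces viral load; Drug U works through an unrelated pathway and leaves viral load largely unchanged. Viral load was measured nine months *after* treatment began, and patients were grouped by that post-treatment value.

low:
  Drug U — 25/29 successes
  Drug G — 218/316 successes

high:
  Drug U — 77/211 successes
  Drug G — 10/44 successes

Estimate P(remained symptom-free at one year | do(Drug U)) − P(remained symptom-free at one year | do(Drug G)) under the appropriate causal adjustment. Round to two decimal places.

-0.21

Within every viral load level Drug U has the higher rate, yet pooled Drug G does — Simpson's reversal.
Viral load is downstream of the drug. One should not condition on a consequence of treatment, so the overall rates are the right comparison.
The causal difference is the pooled difference: 0.425 − 0.633 = -0.208.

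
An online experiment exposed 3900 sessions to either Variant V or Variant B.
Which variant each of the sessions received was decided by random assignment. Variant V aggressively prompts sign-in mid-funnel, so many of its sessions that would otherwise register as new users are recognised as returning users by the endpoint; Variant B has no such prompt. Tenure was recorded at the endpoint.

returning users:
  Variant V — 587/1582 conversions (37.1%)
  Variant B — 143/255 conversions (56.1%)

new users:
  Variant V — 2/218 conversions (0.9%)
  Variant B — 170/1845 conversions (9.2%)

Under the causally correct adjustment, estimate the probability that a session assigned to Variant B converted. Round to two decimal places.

0.15

The user tenure-specific comparison favours Variant B throughout, but the pooled figures favour Variant V. The question is whether to condition on user tenure.
User tenure lies on the pathway variant → user tenure → outcome, so adjusting for it blocks the indirect effect. For the total causal effect of variant, use the unadjusted pooled rates.
So P(outcome | do(Variant B)) is just the pooled rate for Variant B: 313/2100 = 0.149.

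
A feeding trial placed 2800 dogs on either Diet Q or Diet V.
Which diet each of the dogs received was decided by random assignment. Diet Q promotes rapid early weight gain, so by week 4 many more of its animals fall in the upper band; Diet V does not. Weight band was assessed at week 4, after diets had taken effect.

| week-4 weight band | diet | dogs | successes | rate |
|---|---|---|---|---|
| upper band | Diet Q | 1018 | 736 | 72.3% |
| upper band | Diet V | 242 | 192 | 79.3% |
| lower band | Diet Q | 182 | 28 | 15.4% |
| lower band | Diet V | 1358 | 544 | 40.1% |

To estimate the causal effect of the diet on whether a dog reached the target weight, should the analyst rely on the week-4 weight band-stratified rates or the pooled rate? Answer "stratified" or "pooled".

Diet V is higher inside every week-4 weight band stratum but Diet Q is higher in aggregate. Whether to stratify depends on how week-4 weight band relates to the diet.
Week-4 weight band is downstream of the diet. One should not condition on a consequence of treatment, so the overall rates are the right comparison.
Pooled: Diet Q 63.7% vs Diet V 46.0%; Diet Q is higher overall.

pooled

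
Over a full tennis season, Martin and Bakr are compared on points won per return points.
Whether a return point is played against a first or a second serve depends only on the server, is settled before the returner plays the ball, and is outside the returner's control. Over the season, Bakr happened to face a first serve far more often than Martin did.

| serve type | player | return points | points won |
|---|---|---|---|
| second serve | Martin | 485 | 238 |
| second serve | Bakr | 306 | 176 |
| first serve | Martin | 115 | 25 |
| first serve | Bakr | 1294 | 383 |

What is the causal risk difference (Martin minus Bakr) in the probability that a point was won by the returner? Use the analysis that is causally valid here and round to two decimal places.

Serve type satisfies the back-door criterion: it is not a descendant of the player, and it blocks the spurious path from player to outcome. Adjusting for it (i.e., using the within-serve type rates) gives the causal effect.
Adjusting over the population distribution of serve type: 0.360·(0.491−0.575) + 0.640·(0.217−0.296) = -0.081.

-0.08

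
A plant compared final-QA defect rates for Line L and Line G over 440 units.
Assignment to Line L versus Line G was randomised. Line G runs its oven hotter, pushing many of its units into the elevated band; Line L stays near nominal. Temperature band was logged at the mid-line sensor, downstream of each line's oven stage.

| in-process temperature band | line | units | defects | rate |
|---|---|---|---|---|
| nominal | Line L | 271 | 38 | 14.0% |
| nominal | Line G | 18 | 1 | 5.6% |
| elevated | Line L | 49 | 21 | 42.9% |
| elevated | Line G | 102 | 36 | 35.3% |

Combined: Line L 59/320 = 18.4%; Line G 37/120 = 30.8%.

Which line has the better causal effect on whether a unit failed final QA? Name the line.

Within every in-process temperature band level Line G has the lower rate, yet pooled Line L does — Simpson's reversal.
In-process temperature band is downstream of the line. One should not condition on a consequence of treatment, so the overall rates are the right comparison.
Pooled: Line L 18.4% vs Line G 30.8%; Line L is lower overall.

Line L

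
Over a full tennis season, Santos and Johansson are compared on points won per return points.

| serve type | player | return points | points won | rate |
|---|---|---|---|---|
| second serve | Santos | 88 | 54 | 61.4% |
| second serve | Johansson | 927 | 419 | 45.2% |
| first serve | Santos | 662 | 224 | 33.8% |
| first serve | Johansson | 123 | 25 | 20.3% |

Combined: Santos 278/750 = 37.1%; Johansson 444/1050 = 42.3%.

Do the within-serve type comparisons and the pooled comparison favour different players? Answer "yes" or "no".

yes

Within each serve type level (second serve 61.4% vs 45.2%; first serve 33.8% vs 20.3%), Santos has the higher rate every time. Pooled: 37.1% vs 42.3% — Johansson has the higher rate overall. The two comparisons disagree.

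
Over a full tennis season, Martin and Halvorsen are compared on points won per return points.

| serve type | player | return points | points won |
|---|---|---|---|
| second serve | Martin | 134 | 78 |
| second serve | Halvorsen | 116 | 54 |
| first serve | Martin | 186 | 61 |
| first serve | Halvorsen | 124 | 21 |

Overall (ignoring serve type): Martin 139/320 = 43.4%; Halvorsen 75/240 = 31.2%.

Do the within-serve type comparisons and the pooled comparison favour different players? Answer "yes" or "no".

no

Within each serve type level (second serve 58.2% vs 46.6%; first serve 32.8% vs 16.9%), Martin has the higher rate every time. Pooled: 43.4% vs 31.2% — Martin has the higher rate overall. They agree.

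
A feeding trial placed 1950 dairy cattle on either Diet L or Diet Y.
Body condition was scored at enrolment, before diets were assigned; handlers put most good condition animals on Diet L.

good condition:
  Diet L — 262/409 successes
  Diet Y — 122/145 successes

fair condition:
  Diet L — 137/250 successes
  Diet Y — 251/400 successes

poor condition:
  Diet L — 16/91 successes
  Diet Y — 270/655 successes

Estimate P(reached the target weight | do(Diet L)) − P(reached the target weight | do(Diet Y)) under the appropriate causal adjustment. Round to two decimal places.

-0.17

The stratified and pooled comparisons disagree (Diet Y wins within each starting body condition; Diet L wins overall), so the answer turns on the causal role of starting body condition.
Nothing the diet does changes starting body condition; the imbalance is an allocation artefact. With starting body condition also predicting the outcome, the pooled figure is confounded, and the within-stratum comparison is the causal one.
Adjusting over the population distribution of starting body condition: 0.284·(0.641−0.841) + 0.333·(0.548−0.627) + 0.383·(0.176−0.412) = -0.174.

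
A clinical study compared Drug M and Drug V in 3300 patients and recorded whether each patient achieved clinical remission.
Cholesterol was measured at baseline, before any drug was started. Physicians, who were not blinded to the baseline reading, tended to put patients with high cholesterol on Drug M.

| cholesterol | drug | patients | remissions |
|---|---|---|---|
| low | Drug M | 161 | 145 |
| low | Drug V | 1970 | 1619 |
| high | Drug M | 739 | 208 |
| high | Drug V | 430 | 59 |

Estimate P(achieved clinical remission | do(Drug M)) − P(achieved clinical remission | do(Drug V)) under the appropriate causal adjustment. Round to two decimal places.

The imbalance in cholesterol arose from how patients were allocated, not from anything the drug did; and cholesterol independently affects the outcome. The pooled gap is confounded — condition on cholesterol.
Adjusting over the population distribution of cholesterol: 0.646·(0.901−0.822) + 0.354·(0.281−0.137) = +0.102.

+0.10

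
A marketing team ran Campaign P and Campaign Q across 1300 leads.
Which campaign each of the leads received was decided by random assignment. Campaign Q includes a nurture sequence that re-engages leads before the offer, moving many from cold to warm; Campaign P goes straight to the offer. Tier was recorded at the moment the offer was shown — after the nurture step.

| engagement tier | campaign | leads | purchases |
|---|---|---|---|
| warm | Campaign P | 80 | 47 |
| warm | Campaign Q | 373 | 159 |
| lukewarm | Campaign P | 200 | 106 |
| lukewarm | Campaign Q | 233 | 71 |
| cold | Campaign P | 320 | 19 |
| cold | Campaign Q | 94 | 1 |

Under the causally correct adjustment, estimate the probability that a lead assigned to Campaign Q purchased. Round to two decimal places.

Within every engagement tier level Campaign P has the higher rate, yet pooled Campaign Q does — Simpson's reversal.
Stratifying would compare campaigns among leads the campaigns themselves sorted into engagement tier groups — a form of selection on an intermediate. The unconditioned pooled rates give the total causal effect.
So P(outcome | do(Campaign Q)) is just the pooled rate for Campaign Q: 231/700 = 0.330.

0.33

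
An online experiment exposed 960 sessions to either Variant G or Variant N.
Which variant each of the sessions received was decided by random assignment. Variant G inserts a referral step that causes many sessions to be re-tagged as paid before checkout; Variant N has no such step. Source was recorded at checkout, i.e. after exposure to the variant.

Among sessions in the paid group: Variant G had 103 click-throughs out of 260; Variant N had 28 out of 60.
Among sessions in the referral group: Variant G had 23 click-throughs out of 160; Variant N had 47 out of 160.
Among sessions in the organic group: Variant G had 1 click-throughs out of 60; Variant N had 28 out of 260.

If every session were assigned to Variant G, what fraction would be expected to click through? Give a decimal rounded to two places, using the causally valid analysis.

The stratified and pooled comparisons disagree (Variant N wins within each traffic source; Variant G wins overall), so the answer turns on the causal role of traffic source.
Because the variant influences traffic source, traffic source is a post-treatment mediator, not a confounder. Stratifying on it would bias the estimate; the causal effect is the crude pooled difference.
So P(outcome | do(Variant G)) is just the pooled rate for Variant G: 127/480 = 0.265.

0.26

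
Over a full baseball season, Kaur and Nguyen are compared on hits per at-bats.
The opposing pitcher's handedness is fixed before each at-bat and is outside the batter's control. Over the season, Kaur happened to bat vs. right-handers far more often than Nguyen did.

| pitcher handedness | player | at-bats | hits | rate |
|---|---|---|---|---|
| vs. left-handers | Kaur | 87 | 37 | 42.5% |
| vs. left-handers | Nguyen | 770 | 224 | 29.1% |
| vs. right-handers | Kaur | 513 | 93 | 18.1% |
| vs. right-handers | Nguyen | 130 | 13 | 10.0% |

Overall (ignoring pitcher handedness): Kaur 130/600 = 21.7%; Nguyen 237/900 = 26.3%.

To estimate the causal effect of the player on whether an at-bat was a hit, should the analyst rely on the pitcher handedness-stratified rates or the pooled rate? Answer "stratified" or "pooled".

stratified

Nothing the player does changes pitcher handedness; the imbalance is an allocation artefact. With pitcher handedness also predicting the outcome, the pooled figure is confounded, and the within-stratum comparison is the causal one.
Within each level — vs. left-handers: 42.5% vs 29.1%; vs. right-handers: 18.1% vs 10.0% — Kaur is higher every time.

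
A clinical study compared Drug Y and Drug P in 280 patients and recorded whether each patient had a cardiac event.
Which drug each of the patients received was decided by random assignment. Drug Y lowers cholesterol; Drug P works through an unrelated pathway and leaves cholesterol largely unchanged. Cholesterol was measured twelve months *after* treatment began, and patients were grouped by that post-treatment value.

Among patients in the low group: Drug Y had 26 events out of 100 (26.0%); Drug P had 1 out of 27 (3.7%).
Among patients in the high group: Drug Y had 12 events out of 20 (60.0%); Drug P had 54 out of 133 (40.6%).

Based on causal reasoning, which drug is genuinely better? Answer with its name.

Drug Y

Cholesterol lies on the pathway drug → cholesterol → outcome, so adjusting for it blocks the indirect effect. For the total causal effect of drug, use the unadjusted pooled rates.
Pooled: Drug Y 31.7% vs Drug P 34.4%; Drug Y is lower overall.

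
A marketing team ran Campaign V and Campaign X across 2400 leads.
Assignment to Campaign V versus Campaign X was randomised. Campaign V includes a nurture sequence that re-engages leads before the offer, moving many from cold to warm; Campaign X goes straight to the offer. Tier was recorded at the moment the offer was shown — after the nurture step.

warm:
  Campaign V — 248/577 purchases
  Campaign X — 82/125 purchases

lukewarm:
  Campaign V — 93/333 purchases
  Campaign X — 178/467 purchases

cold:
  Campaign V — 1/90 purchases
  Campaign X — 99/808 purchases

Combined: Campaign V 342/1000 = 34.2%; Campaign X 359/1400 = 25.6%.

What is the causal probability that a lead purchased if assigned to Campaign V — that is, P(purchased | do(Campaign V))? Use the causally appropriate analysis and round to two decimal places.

Engagement tier is recorded after the campaign and is itself shifted by it — it sits on the causal path from campaign to outcome. Conditioning on a mediator would strip out part of the effect we want; the pooled comparison gives the total causal effect.
So P(outcome | do(Campaign V)) is just the pooled rate for Campaign V: 342/1000 = 0.342.

0.34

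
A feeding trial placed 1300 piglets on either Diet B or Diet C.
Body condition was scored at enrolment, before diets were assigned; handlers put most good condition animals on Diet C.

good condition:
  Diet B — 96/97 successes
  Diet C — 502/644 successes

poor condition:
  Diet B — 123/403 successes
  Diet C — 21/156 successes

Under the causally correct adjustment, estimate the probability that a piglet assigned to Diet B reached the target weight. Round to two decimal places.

0.70

Here starting body condition is a common cause — it drives both which diet a case falls under and the outcome. The crude comparison mixes populations; the stratum-specific rates are the causally relevant ones.
Standardising Diet B to the population starting body condition mix: 0.570·96/97 + 0.430·123/403 = 0.695.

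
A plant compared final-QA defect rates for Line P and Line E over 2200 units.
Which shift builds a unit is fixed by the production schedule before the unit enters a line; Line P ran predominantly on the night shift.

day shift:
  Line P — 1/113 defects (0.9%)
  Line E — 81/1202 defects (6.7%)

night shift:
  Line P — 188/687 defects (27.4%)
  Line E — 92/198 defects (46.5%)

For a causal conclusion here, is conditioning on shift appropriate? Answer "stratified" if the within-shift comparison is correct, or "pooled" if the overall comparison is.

Line P is lower inside every shift stratum but Line E is lower in aggregate. Whether to stratify depends on how shift relates to the line.
Nothing the line does changes shift; the imbalance is an allocation artefact. With shift also predicting the outcome, the pooled figure is confounded, and the within-stratum comparison is the causal one.
Within each level — day shift: 0.9% vs 6.7%; night shift: 27.4% vs 46.5% — Line P is lower every time.

stratified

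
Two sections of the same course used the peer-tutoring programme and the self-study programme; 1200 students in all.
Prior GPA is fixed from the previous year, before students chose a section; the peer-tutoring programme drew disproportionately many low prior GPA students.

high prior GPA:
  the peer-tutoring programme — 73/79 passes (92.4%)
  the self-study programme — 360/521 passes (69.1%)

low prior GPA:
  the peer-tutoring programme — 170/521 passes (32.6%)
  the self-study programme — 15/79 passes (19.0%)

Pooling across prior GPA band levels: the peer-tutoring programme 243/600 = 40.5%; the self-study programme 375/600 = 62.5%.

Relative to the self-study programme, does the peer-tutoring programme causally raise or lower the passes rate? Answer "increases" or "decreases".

the peer-tutoring programme is higher inside every prior GPA band stratum but the self-study programme is higher in aggregate. Whether to stratify depends on how prior GPA band relates to the teaching method.
Prior GPA band differs across teaching methods for reasons unrelated to any effect of the teaching method itself, and it separately predicts the outcome — a classic confounder. We must compare within prior GPA band levels.
Within each level — high prior GPA: 92.4% vs 69.1%; low prior GPA: 32.6% vs 19.0% — the peer-tutoring programme is higher every time.

increases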